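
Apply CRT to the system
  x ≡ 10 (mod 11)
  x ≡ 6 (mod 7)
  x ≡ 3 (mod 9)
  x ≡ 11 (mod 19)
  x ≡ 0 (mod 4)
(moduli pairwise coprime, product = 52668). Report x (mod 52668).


Product of moduli M = 11 · 7 · 9 · 19 · 4 = 52668.
Merge one congruence at a time:
  Start: x ≡ 10 (mod 11).
  Combine with x ≡ 6 (mod 7); new modulus lcm = 77.
    Write x = 10 + 11·t and substitute into x ≡ 6 (mod 7): 11·t ≡ 6 − 10 = -4 (mod 7).
    Reduce coefficients mod 7: 4·t ≡ 3 (mod 7).
    The inverse of 4 mod 7 is 2 (since 4·2 = 8 = 1·7 + 1), so t ≡ 2·3 = 6 ≡ 6 (mod 7).
    Then x = 10 + 11·6 = 76, valid modulo lcm(11, 7) = 77: x ≡ 76 (mod 77).
  Combine with x ≡ 3 (mod 9); new modulus lcm = 693.
    Write x = 76 + 77·t and substitute into x ≡ 3 (mod 9): 77·t ≡ 3 − 76 = -73 (mod 9).
    Reduce coefficients mod 9: 5·t ≡ 8 (mod 9).
    The inverse of 5 mod 9 is 2 (since 5·2 = 10 = 1·9 + 1), so t ≡ 2·8 = 16 ≡ 7 (mod 9).
    Then x = 76 + 77·7 = 615, valid modulo lcm(77, 9) = 693: x ≡ 615 (mod 693).
  Combine with x ≡ 11 (mod 19); new modulus lcm = 13167.
    Write x = 615 + 693·t and substitute into x ≡ 11 (mod 19): 693·t ≡ 11 − 615 = -604 (mod 19).
    Reduce coefficients mod 19: 9·t ≡ 4 (mod 19).
    The inverse of 9 mod 19 is 17 (since 9·17 = 153 = 8·19 + 1), so t ≡ 17·4 = 68 ≡ 11 (mod 19).
    Then x = 615 + 693·11 = 8238, valid modulo lcm(693, 19) = 13167: x ≡ 8238 (mod 13167).
  Combine with x ≡ 0 (mod 4); new modulus lcm = 52668.
    Write x = 8238 + 13167·t and substitute into x ≡ 0 (mod 4): 13167·t ≡ 0 − 8238 = -8238 (mod 4).
    Reduce coefficients mod 4: 3·t ≡ 2 (mod 4).
    The inverse of 3 mod 4 is 3 (since 3·3 = 9 = 2·4 + 1), so t ≡ 3·2 = 6 ≡ 2 (mod 4).
    Then x = 8238 + 13167·2 = 34572, valid modulo lcm(13167, 4) = 52668: x ≡ 34572 (mod 52668).
Verify against each original: 34572 mod 11 = 10, 34572 mod 7 = 6, 34572 mod 9 = 3, 34572 mod 19 = 11, 34572 mod 4 = 0.

x ≡ 34572 (mod 52668).


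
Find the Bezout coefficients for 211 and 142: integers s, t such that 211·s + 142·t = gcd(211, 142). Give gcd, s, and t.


Euclidean algorithm on (211, 142) — divide until remainder is 0:
  211 = 1 · 142 + 69
  142 = 2 · 69 + 4
  69 = 17 · 4 + 1
  4 = 4 · 1 + 0
gcd(211, 142) = 1.
Track Bezout coefficients alongside the remainders: start with r₀ = 211 = a·1 + b·0 (s = 1, t = 0) and r₁ = 142 = a·0 + b·1 (s = 0, t = 1); each new remainder r_{k+1} = r_{k-1} − q_k·r_k inherits s_{k+1} = s_{k-1} − q_k·s_k, t_{k+1} = t_{k-1} − q_k·t_k, so r_k = a·s_k + b·t_k at every step:
  q = 1: r = 69, s = 1 − 1·0 = 1, t = 0 − 1·1 = -1  (check: 211·1 + 142·(-1) = 69)
  q = 2: r = 4, s = 0 − 2·1 = -2, t = 1 − 2·(-1) = 3  (check: 211·(-2) + 142·3 = 4)
  q = 17: r = 1, s = 1 − 17·(-2) = 35, t = -1 − 17·3 = -52  (check: 211·35 + 142·(-52) = 1)
The row with r = 1 (the gcd) gives the Bezout coefficients s = 35, t = -52.
Result: 211 · (35) + 142 · (-52) = 1.

gcd(211, 142) = 1; s = 35, t = -52 (check: 211·35 + 142·(-52) = 1).


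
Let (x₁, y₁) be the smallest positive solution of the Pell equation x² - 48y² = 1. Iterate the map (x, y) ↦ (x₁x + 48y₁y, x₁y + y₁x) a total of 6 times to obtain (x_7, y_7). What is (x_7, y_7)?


Step 1: Find the fundamental solution (x₁, y₁) of x² - 48y² = 1.
  Expand √48 as a continued fraction. a₀ = ⌊√48⌋ = 6; iterate m_{k+1} = d_k·a_k − m_k, d_{k+1} = (48 − m_{k+1}²)/d_k, a_{k+1} = ⌊(a₀ + m_{k+1})/d_{k+1}⌋ (starting m₀ = 0, d₀ = 1), with convergents p_k = a_k·p_{k-1} + p_{k-2}, q_k = a_k·q_{k-1} + q_{k-2} (p₋₁ = 1, q₋₁ = 0):
  k = 0: a₀ = 6; p₀/q₀ = 6/1; p₀² − 48·q₀² = 36 − 48 = -12.
  k = 1: m = 6, d = 12, a = ⌊(6 + 6)/12⌋ = 1; p/q = (1·6 + 1)/(1·1 + 0) = 7/1; p² − 48·q² = 49 − 48 = 1.
  The first convergent with p² − 48·q² = 1 gives the fundamental solution (x₁, y₁) = (7, 1).
Step 2: Apply the recurrence (x_{n+1}, y_{n+1}) = (x₁x_n + 48y₁y_n, x₁y_n + y₁x_n) repeatedly.
  From (x_1, y_1) = (7, 1): x_2 = 7·7 + 48·1·1 = 97; y_2 = 7·1 + 1·7 = 14.
  From (x_2, y_2) = (97, 14): x_3 = 7·97 + 48·1·14 = 1351; y_3 = 7·14 + 1·97 = 195.
  From (x_3, y_3) = (1351, 195): x_4 = 7·1351 + 48·1·195 = 18817; y_4 = 7·195 + 1·1351 = 2716.
  From (x_4, y_4) = (18817, 2716): x_5 = 7·18817 + 48·1·2716 = 262087; y_5 = 7·2716 + 1·18817 = 37829.
  From (x_5, y_5) = (262087, 37829): x_6 = 7·262087 + 48·1·37829 = 3650401; y_6 = 7·37829 + 1·262087 = 526890.
  From (x_6, y_6) = (3650401, 526890): x_7 = 7·3650401 + 48·1·526890 = 50843527; y_7 = 7·526890 + 1·3650401 = 7338631.
Step 3: Verify x_7² - 48·y_7² = 2585064237799729 - 2585064237799728 = 1 (should be 1). ✓

(x_1, y_1) = (7, 1); (x_7, y_7) = (50843527, 7338631).


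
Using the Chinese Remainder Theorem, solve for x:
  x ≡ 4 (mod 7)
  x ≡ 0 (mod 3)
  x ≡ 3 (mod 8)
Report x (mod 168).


Moduli 7, 3, 8 are pairwise coprime; by CRT there is a unique solution modulo M = 7 · 3 · 8 = 168.
Solve pairwise, accumulating the modulus:
  Start with x ≡ 4 (mod 7).
  Combine with x ≡ 0 (mod 3): since gcd(7, 3) = 1, we get a unique residue mod 21.
    Write x = 4 + 7·t and substitute into x ≡ 0 (mod 3): 7·t ≡ 0 − 4 = -4 (mod 3).
    Reduce coefficients mod 3: 1·t ≡ 2 (mod 3).
    So t ≡ 2 (mod 3).
    Then x = 4 + 7·2 = 18, valid modulo lcm(7, 3) = 21: x ≡ 18 (mod 21).
  Combine with x ≡ 3 (mod 8): since gcd(21, 8) = 1, we get a unique residue mod 168.
    Write x = 18 + 21·t and substitute into x ≡ 3 (mod 8): 21·t ≡ 3 − 18 = -15 (mod 8).
    Reduce coefficients mod 8: 5·t ≡ 1 (mod 8).
    The inverse of 5 mod 8 is 5 (since 5·5 = 25 = 3·8 + 1), so t ≡ 5·1 = 5 ≡ 5 (mod 8).
    Then x = 18 + 21·5 = 123, valid modulo lcm(21, 8) = 168: x ≡ 123 (mod 168).
Verify: 123 mod 7 = 4 ✓, 123 mod 3 = 0 ✓, 123 mod 8 = 3 ✓.

x ≡ 123 (mod 168).


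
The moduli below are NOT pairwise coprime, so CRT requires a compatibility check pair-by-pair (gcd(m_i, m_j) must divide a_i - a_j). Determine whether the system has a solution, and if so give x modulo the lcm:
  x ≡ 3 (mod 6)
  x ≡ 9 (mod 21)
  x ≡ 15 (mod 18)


Moduli 6, 21, 18 are not pairwise coprime, so CRT works modulo lcm(m_i) when all pairwise compatibility conditions hold.
Pairwise compatibility: gcd(m_i, m_j) must divide a_i - a_j for every pair.
Merge one congruence at a time:
  Start: x ≡ 3 (mod 6).
  Combine with x ≡ 9 (mod 21): gcd(6, 21) = 3; 9 - 3 = 6, which IS divisible by 3, so compatible.
    Write x = 3 + 6·t and substitute into x ≡ 9 (mod 21): 6·t ≡ 9 − 3 = 6 (mod 21).
    Divide the congruence (and modulus) by g = 3: 2·t ≡ 2 (mod 7).
    The inverse of 2 mod 7 is 4 (since 2·4 = 8 = 1·7 + 1), so t ≡ 4·2 = 8 ≡ 1 (mod 7).
    Then x = 3 + 6·1 = 9, valid modulo lcm(6, 21) = 42: x ≡ 9 (mod 42).
  Combine with x ≡ 15 (mod 18): gcd(42, 18) = 6; 15 - 9 = 6, which IS divisible by 6, so compatible.
    Write x = 9 + 42·t and substitute into x ≡ 15 (mod 18): 42·t ≡ 15 − 9 = 6 (mod 18).
    Divide the congruence (and modulus) by g = 6: 7·t ≡ 1 (mod 3).
    Reduce coefficients mod 3: 1·t ≡ 1 (mod 3).
    So t ≡ 1 (mod 3).
    Then x = 9 + 42·1 = 51, valid modulo lcm(42, 18) = 126: x ≡ 51 (mod 126).
Verify: 51 mod 6 = 3, 51 mod 21 = 9, 51 mod 18 = 15.

x ≡ 51 (mod 126).


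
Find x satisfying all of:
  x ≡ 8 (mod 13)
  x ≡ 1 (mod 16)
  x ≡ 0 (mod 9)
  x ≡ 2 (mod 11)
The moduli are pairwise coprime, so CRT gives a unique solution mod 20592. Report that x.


Product of moduli M = 13 · 16 · 9 · 11 = 20592.
Merge one congruence at a time:
  Start: x ≡ 8 (mod 13).
  Combine with x ≡ 1 (mod 16); new modulus lcm = 208.
    Write x = 8 + 13·t and substitute into x ≡ 1 (mod 16): 13·t ≡ 1 − 8 = -7 (mod 16).
    Reduce coefficients mod 16: 13·t ≡ 9 (mod 16).
    The inverse of 13 mod 16 is 5 (since 13·5 = 65 = 4·16 + 1), so t ≡ 5·9 = 45 ≡ 13 (mod 16).
    Then x = 8 + 13·13 = 177, valid modulo lcm(13, 16) = 208: x ≡ 177 (mod 208).
  Combine with x ≡ 0 (mod 9); new modulus lcm = 1872.
    Write x = 177 + 208·t and substitute into x ≡ 0 (mod 9): 208·t ≡ 0 − 177 = -177 (mod 9).
    Reduce coefficients mod 9: 1·t ≡ 3 (mod 9).
    So t ≡ 3 (mod 9).
    Then x = 177 + 208·3 = 801, valid modulo lcm(208, 9) = 1872: x ≡ 801 (mod 1872).
  Combine with x ≡ 2 (mod 11); new modulus lcm = 20592.
    Write x = 801 + 1872·t and substitute into x ≡ 2 (mod 11): 1872·t ≡ 2 − 801 = -799 (mod 11).
    Reduce coefficients mod 11: 2·t ≡ 4 (mod 11).
    The inverse of 2 mod 11 is 6 (since 2·6 = 12 = 1·11 + 1), so t ≡ 6·4 = 24 ≡ 2 (mod 11).
    Then x = 801 + 1872·2 = 4545, valid modulo lcm(1872, 11) = 20592: x ≡ 4545 (mod 20592).
Verify against each original: 4545 mod 13 = 8, 4545 mod 16 = 1, 4545 mod 9 = 0, 4545 mod 11 = 2.

x ≡ 4545 (mod 20592).


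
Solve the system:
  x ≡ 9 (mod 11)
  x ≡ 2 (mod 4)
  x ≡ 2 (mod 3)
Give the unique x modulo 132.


Moduli 11, 4, 3 are pairwise coprime; by CRT there is a unique solution modulo M = 11 · 4 · 3 = 132.
Solve pairwise, accumulating the modulus:
  Start with x ≡ 9 (mod 11).
  Combine with x ≡ 2 (mod 4): since gcd(11, 4) = 1, we get a unique residue mod 44.
    Write x = 9 + 11·t and substitute into x ≡ 2 (mod 4): 11·t ≡ 2 − 9 = -7 (mod 4).
    Reduce coefficients mod 4: 3·t ≡ 1 (mod 4).
    The inverse of 3 mod 4 is 3 (since 3·3 = 9 = 2·4 + 1), so t ≡ 3·1 = 3 ≡ 3 (mod 4).
    Then x = 9 + 11·3 = 42, valid modulo lcm(11, 4) = 44: x ≡ 42 (mod 44).
  Combine with x ≡ 2 (mod 3): since gcd(44, 3) = 1, we get a unique residue mod 132.
    Write x = 42 + 44·t and substitute into x ≡ 2 (mod 3): 44·t ≡ 2 − 42 = -40 (mod 3).
    Reduce coefficients mod 3: 2·t ≡ 2 (mod 3).
    The inverse of 2 mod 3 is 2 (since 2·2 = 4 = 1·3 + 1), so t ≡ 2·2 = 4 ≡ 1 (mod 3).
    Then x = 42 + 44·1 = 86, valid modulo lcm(44, 3) = 132: x ≡ 86 (mod 132).
Verify: 86 mod 11 = 9 ✓, 86 mod 4 = 2 ✓, 86 mod 3 = 2 ✓.

x ≡ 86 (mod 132).


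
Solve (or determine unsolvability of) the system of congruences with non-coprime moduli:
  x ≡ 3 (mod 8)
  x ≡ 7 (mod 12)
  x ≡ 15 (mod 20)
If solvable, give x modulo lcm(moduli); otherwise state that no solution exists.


Moduli 8, 12, 20 are not pairwise coprime, so CRT works modulo lcm(m_i) when all pairwise compatibility conditions hold.
Pairwise compatibility: gcd(m_i, m_j) must divide a_i - a_j for every pair.
Merge one congruence at a time:
  Start: x ≡ 3 (mod 8).
  Combine with x ≡ 7 (mod 12): gcd(8, 12) = 4; 7 - 3 = 4, which IS divisible by 4, so compatible.
    Write x = 3 + 8·t and substitute into x ≡ 7 (mod 12): 8·t ≡ 7 − 3 = 4 (mod 12).
    Divide the congruence (and modulus) by g = 4: 2·t ≡ 1 (mod 3).
    The inverse of 2 mod 3 is 2 (since 2·2 = 4 = 1·3 + 1), so t ≡ 2·1 = 2 ≡ 2 (mod 3).
    Then x = 3 + 8·2 = 19, valid modulo lcm(8, 12) = 24: x ≡ 19 (mod 24).
  Combine with x ≡ 15 (mod 20): gcd(24, 20) = 4; 15 - 19 = -4, which IS divisible by 4, so compatible.
    Write x = 19 + 24·t and substitute into x ≡ 15 (mod 20): 24·t ≡ 15 − 19 = -4 (mod 20).
    Divide the congruence (and modulus) by g = 4: 6·t ≡ -1 (mod 5).
    Reduce coefficients mod 5: 1·t ≡ 4 (mod 5).
    So t ≡ 4 (mod 5).
    Then x = 19 + 24·4 = 115, valid modulo lcm(24, 20) = 120: x ≡ 115 (mod 120).
Verify: 115 mod 8 = 3, 115 mod 12 = 7, 115 mod 20 = 15.

x ≡ 115 (mod 120).


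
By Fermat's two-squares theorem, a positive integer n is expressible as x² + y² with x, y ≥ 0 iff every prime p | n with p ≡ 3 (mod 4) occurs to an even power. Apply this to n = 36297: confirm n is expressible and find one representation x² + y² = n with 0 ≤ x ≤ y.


Step 1: Factor n = 36297 = 3^2 · 37 · 109.
Step 2: Check the mod-4 condition on each prime factor: 3 ≡ 3 (mod 4), exponent 2 (must be even); 37 ≡ 1 (mod 4), exponent 1; 109 ≡ 1 (mod 4), exponent 1.
All primes ≡ 3 (mod 4) appear to even exponent (or don't appear), so by the two-squares theorem n IS expressible as a sum of two squares.
Step 3: Build a representation. Group n = k² · m with k = 3 and m = 37 · 109 = 4033 (a product of primes ≡ 1 (mod 4)); a representation of m scales to one of n via (k·x)² + (k·y)² = k²(x² + y²). Each prime p ≡ 1 (mod 4) is itself a sum of two squares; find a² by testing p − a² for a perfect square:
  37: 37 − 1² = 36 = 6² ⇒ 37 = 1² + 6².
  109: 109 − 1² = 108, 109 − 2² = 105, 109 − 3² = 100 = 10² ⇒ 109 = 3² + 10².
  Combine using the Brahmagupta–Fibonacci identity (a² + b²)(c² + d²) = (ac − bd)² + (ad + bc)² = (ac + bd)² + (ad − bc)²:
  37 · 109 = 4033: from (1² + 6²)(3² + 10²), take (1·3 − 6·10, 1·10 + 6·3) = (3 − 60, 10 + 18) = (-57, 28); dropping signs (only squares matter) gives (57, 28); check 57² + 28² = 3249 + 784 = 4033 ✓.
  Scale by k = 3: (3·57, 3·28) = (171, 84).
Step 4: Order so x ≤ y and verify: 84² + 171² = 7056 + 29241 = 36297 = n. ✓

n = 36297 = 84² + 171² (one valid representation with x ≤ y).


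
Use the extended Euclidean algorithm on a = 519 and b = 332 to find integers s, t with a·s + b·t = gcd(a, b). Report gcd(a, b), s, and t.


Euclidean algorithm on (519, 332) — divide until remainder is 0:
  519 = 1 · 332 + 187
  332 = 1 · 187 + 145
  187 = 1 · 145 + 42
  145 = 3 · 42 + 19
  42 = 2 · 19 + 4
  19 = 4 · 4 + 3
  4 = 1 · 3 + 1
  3 = 3 · 1 + 0
gcd(519, 332) = 1.
Track Bezout coefficients alongside the remainders: start with r₀ = 519 = a·1 + b·0 (s = 1, t = 0) and r₁ = 332 = a·0 + b·1 (s = 0, t = 1); each new remainder r_{k+1} = r_{k-1} − q_k·r_k inherits s_{k+1} = s_{k-1} − q_k·s_k, t_{k+1} = t_{k-1} − q_k·t_k, so r_k = a·s_k + b·t_k at every step:
  q = 1: r = 187, s = 1 − 1·0 = 1, t = 0 − 1·1 = -1  (check: 519·1 + 332·(-1) = 187)
  q = 1: r = 145, s = 0 − 1·1 = -1, t = 1 − 1·(-1) = 2  (check: 519·(-1) + 332·2 = 145)
  q = 1: r = 42, s = 1 − 1·(-1) = 2, t = -1 − 1·2 = -3  (check: 519·2 + 332·(-3) = 42)
  q = 3: r = 19, s = -1 − 3·2 = -7, t = 2 − 3·(-3) = 11  (check: 519·(-7) + 332·11 = 19)
  q = 2: r = 4, s = 2 − 2·(-7) = 16, t = -3 − 2·11 = -25  (check: 519·16 + 332·(-25) = 4)
  q = 4: r = 3, s = -7 − 4·16 = -71, t = 11 − 4·(-25) = 111  (check: 519·(-71) + 332·111 = 3)
  q = 1: r = 1, s = 16 − 1·(-71) = 87, t = -25 − 1·111 = -136  (check: 519·87 + 332·(-136) = 1)
The row with r = 1 (the gcd) gives the Bezout coefficients s = 87, t = -136.
Result: 519 · (87) + 332 · (-136) = 1.

gcd(519, 332) = 1; s = 87, t = -136 (check: 519·87 + 332·(-136) = 1).


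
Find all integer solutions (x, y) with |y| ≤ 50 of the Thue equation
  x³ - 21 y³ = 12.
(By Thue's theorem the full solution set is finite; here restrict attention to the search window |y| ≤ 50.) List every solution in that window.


The equation is x³ - 21y³ = 12. For fixed y, x³ = 21·y³ + 12, so a solution requires the RHS to be a perfect cube.
Strategy: iterate y from -50 to 50, compute RHS = 21·y³ + 12, and check whether it is a (positive or negative) perfect cube.
Check small values of y:
  y = 0: RHS = 12 is not a perfect cube.
  y = 1: RHS = 33 is not a perfect cube.
  y = -1: RHS = -9 is not a perfect cube.
  y = 2: RHS = 180 is not a perfect cube.
  y = -2: RHS = -156 is not a perfect cube.
  y = 3: RHS = 579 is not a perfect cube.
  y = -3: RHS = -555 is not a perfect cube.
Continuing the search up to |y| = 50 finds no solutions either.
No (x, y) in the scanned range satisfies the equation.

No integer solutions with |y| ≤ 50.


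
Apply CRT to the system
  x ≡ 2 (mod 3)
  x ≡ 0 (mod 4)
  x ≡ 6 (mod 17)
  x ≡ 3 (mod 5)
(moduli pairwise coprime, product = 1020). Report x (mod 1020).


Product of moduli M = 3 · 4 · 17 · 5 = 1020.
Merge one congruence at a time:
  Start: x ≡ 2 (mod 3).
  Combine with x ≡ 0 (mod 4); new modulus lcm = 12.
    Write x = 2 + 3·t and substitute into x ≡ 0 (mod 4): 3·t ≡ 0 − 2 = -2 (mod 4).
    Reduce coefficients mod 4: 3·t ≡ 2 (mod 4).
    The inverse of 3 mod 4 is 3 (since 3·3 = 9 = 2·4 + 1), so t ≡ 3·2 = 6 ≡ 2 (mod 4).
    Then x = 2 + 3·2 = 8, valid modulo lcm(3, 4) = 12: x ≡ 8 (mod 12).
  Combine with x ≡ 6 (mod 17); new modulus lcm = 204.
    Write x = 8 + 12·t and substitute into x ≡ 6 (mod 17): 12·t ≡ 6 − 8 = -2 (mod 17).
    Reduce coefficients mod 17: 12·t ≡ 15 (mod 17).
    The inverse of 12 mod 17 is 10 (since 12·10 = 120 = 7·17 + 1), so t ≡ 10·15 = 150 ≡ 14 (mod 17).
    Then x = 8 + 12·14 = 176, valid modulo lcm(12, 17) = 204: x ≡ 176 (mod 204).
  Combine with x ≡ 3 (mod 5); new modulus lcm = 1020.
    Write x = 176 + 204·t and substitute into x ≡ 3 (mod 5): 204·t ≡ 3 − 176 = -173 (mod 5).
    Reduce coefficients mod 5: 4·t ≡ 2 (mod 5).
    The inverse of 4 mod 5 is 4 (since 4·4 = 16 = 3·5 + 1), so t ≡ 4·2 = 8 ≡ 3 (mod 5).
    Then x = 176 + 204·3 = 788, valid modulo lcm(204, 5) = 1020: x ≡ 788 (mod 1020).
Verify against each original: 788 mod 3 = 2, 788 mod 4 = 0, 788 mod 17 = 6, 788 mod 5 = 3.

x ≡ 788 (mod 1020).


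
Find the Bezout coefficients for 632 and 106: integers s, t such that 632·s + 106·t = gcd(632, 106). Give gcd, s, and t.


Euclidean algorithm on (632, 106) — divide until remainder is 0:
  632 = 5 · 106 + 102
  106 = 1 · 102 + 4
  102 = 25 · 4 + 2
  4 = 2 · 2 + 0
gcd(632, 106) = 2.
Track Bezout coefficients alongside the remainders: start with r₀ = 632 = a·1 + b·0 (s = 1, t = 0) and r₁ = 106 = a·0 + b·1 (s = 0, t = 1); each new remainder r_{k+1} = r_{k-1} − q_k·r_k inherits s_{k+1} = s_{k-1} − q_k·s_k, t_{k+1} = t_{k-1} − q_k·t_k, so r_k = a·s_k + b·t_k at every step:
  q = 5: r = 102, s = 1 − 5·0 = 1, t = 0 − 5·1 = -5  (check: 632·1 + 106·(-5) = 102)
  q = 1: r = 4, s = 0 − 1·1 = -1, t = 1 − 1·(-5) = 6  (check: 632·(-1) + 106·6 = 4)
  q = 25: r = 2, s = 1 − 25·(-1) = 26, t = -5 − 25·6 = -155  (check: 632·26 + 106·(-155) = 2)
The row with r = 2 (the gcd) gives the Bezout coefficients s = 26, t = -155.
Result: 632 · (26) + 106 · (-155) = 2.

gcd(632, 106) = 2; s = 26, t = -155 (check: 632·26 + 106·(-155) = 2).


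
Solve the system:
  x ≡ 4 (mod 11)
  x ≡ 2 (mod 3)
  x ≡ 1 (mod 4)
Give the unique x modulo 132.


Moduli 11, 3, 4 are pairwise coprime; by CRT there is a unique solution modulo M = 11 · 3 · 4 = 132.
Solve pairwise, accumulating the modulus:
  Start with x ≡ 4 (mod 11).
  Combine with x ≡ 2 (mod 3): since gcd(11, 3) = 1, we get a unique residue mod 33.
    Write x = 4 + 11·t and substitute into x ≡ 2 (mod 3): 11·t ≡ 2 − 4 = -2 (mod 3).
    Reduce coefficients mod 3: 2·t ≡ 1 (mod 3).
    The inverse of 2 mod 3 is 2 (since 2·2 = 4 = 1·3 + 1), so t ≡ 2·1 = 2 ≡ 2 (mod 3).
    Then x = 4 + 11·2 = 26, valid modulo lcm(11, 3) = 33: x ≡ 26 (mod 33).
  Combine with x ≡ 1 (mod 4): since gcd(33, 4) = 1, we get a unique residue mod 132.
    Write x = 26 + 33·t and substitute into x ≡ 1 (mod 4): 33·t ≡ 1 − 26 = -25 (mod 4).
    Reduce coefficients mod 4: 1·t ≡ 3 (mod 4).
    So t ≡ 3 (mod 4).
    Then x = 26 + 33·3 = 125, valid modulo lcm(33, 4) = 132: x ≡ 125 (mod 132).
Verify: 125 mod 11 = 4 ✓, 125 mod 3 = 2 ✓, 125 mod 4 = 1 ✓.

x ≡ 125 (mod 132).


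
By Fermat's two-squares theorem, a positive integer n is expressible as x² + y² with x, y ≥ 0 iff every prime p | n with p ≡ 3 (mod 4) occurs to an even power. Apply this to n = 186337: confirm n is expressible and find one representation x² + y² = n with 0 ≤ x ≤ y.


Step 1: Factor n = 186337 = 17 · 97 · 113.
Step 2: Check the mod-4 condition on each prime factor: 17 ≡ 1 (mod 4), exponent 1; 97 ≡ 1 (mod 4), exponent 1; 113 ≡ 1 (mod 4), exponent 1.
All primes ≡ 3 (mod 4) appear to even exponent (or don't appear), so by the two-squares theorem n IS expressible as a sum of two squares.
Step 3: Build a representation. Here n = 17 · 97 · 113 is a product of primes ≡ 1 (mod 4). Each prime p ≡ 1 (mod 4) is itself a sum of two squares; find a² by testing p − a² for a perfect square:
  17: 17 − 1² = 16 = 4² ⇒ 17 = 1² + 4².
  97: 97 − 1² = 96, 97 − 2² = 93, 97 − 3² = 88, 97 − 4² = 81 = 9² ⇒ 97 = 4² + 9².
  113: 113 − 1² = 112, 113 − 2² = 109, 113 − 3² = 104, 113 − 4² = 97, 113 − 5² = 88, 113 − 6² = 77, 113 − 7² = 64 = 8² ⇒ 113 = 7² + 8².
  Combine using the Brahmagupta–Fibonacci identity (a² + b²)(c² + d²) = (ac − bd)² + (ad + bc)² = (ac + bd)² + (ad − bc)²:
  17 · 97 = 1649: from (1² + 4²)(4² + 9²), take (1·4 − 4·9, 1·9 + 4·4) = (4 − 36, 9 + 16) = (-32, 25); dropping signs (only squares matter) gives (32, 25); check 32² + 25² = 1024 + 625 = 1649 ✓.
  1649 · 113 = 186337: from (32² + 25²)(7² + 8²), take (32·7 − 25·8, 32·8 + 25·7) = (224 − 200, 256 + 175) = (24, 431); check 24² + 431² = 576 + 185761 = 186337 ✓.
Step 4: Order so x ≤ y and verify: 24² + 431² = 576 + 185761 = 186337 = n. ✓

n = 186337 = 24² + 431² (one valid representation with x ≤ y).


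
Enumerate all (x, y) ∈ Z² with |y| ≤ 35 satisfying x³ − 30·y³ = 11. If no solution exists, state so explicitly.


The equation is x³ - 30y³ = 11. For fixed y, x³ = 30·y³ + 11, so a solution requires the RHS to be a perfect cube.
Strategy: iterate y from -35 to 35, compute RHS = 30·y³ + 11, and check whether it is a (positive or negative) perfect cube.
Check small values of y:
  y = 0: RHS = 11 is not a perfect cube.
  y = 1: RHS = 41 is not a perfect cube.
  y = -1: RHS = -19 is not a perfect cube.
  y = 2: RHS = 251 is not a perfect cube.
  y = -2: RHS = -229 is not a perfect cube.
  y = 3: RHS = 821 is not a perfect cube.
  y = -3: RHS = -799 is not a perfect cube.
Continuing the search up to |y| = 35 finds no solutions either.
No (x, y) in the scanned range satisfies the equation.

No integer solutions with |y| ≤ 35.


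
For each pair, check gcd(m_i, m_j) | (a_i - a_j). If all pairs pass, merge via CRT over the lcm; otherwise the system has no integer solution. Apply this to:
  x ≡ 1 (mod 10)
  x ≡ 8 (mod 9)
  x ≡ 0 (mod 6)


Moduli 10, 9, 6 are not pairwise coprime, so CRT works modulo lcm(m_i) when all pairwise compatibility conditions hold.
Pairwise compatibility: gcd(m_i, m_j) must divide a_i - a_j for every pair.
Merge one congruence at a time:
  Start: x ≡ 1 (mod 10).
  Combine with x ≡ 8 (mod 9): gcd(10, 9) = 1; 8 - 1 = 7, which IS divisible by 1, so compatible.
    Write x = 1 + 10·t and substitute into x ≡ 8 (mod 9): 10·t ≡ 8 − 1 = 7 (mod 9).
    Reduce coefficients mod 9: 1·t ≡ 7 (mod 9).
    So t ≡ 7 (mod 9).
    Then x = 1 + 10·7 = 71, valid modulo lcm(10, 9) = 90: x ≡ 71 (mod 90).
  Combine with x ≡ 0 (mod 6): gcd(90, 6) = 6, and 0 - 71 = -71 is NOT divisible by 6.
    ⇒ system is inconsistent (no integer solution).

No solution (the system is inconsistent).


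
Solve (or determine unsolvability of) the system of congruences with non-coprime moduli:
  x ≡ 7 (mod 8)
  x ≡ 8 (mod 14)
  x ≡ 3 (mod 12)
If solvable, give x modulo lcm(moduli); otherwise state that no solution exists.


Moduli 8, 14, 12 are not pairwise coprime, so CRT works modulo lcm(m_i) when all pairwise compatibility conditions hold.
Pairwise compatibility: gcd(m_i, m_j) must divide a_i - a_j for every pair.
Merge one congruence at a time:
  Start: x ≡ 7 (mod 8).
  Combine with x ≡ 8 (mod 14): gcd(8, 14) = 2, and 8 - 7 = 1 is NOT divisible by 2.
    ⇒ system is inconsistent (no integer solution).

No solution (the system is inconsistent).


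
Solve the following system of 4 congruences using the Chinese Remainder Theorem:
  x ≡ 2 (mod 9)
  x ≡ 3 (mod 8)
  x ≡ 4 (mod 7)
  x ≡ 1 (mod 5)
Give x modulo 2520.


Product of moduli M = 9 · 8 · 7 · 5 = 2520.
Merge one congruence at a time:
  Start: x ≡ 2 (mod 9).
  Combine with x ≡ 3 (mod 8); new modulus lcm = 72.
    Write x = 2 + 9·t and substitute into x ≡ 3 (mod 8): 9·t ≡ 3 − 2 = 1 (mod 8).
    Reduce coefficients mod 8: 1·t ≡ 1 (mod 8).
    So t ≡ 1 (mod 8).
    Then x = 2 + 9·1 = 11, valid modulo lcm(9, 8) = 72: x ≡ 11 (mod 72).
  Combine with x ≡ 4 (mod 7); new modulus lcm = 504.
    Write x = 11 + 72·t and substitute into x ≡ 4 (mod 7): 72·t ≡ 4 − 11 = -7 (mod 7).
    Reduce coefficients mod 7: 2·t ≡ 0 (mod 7).
    The inverse of 2 mod 7 is 4 (since 2·4 = 8 = 1·7 + 1), so t ≡ 4·0 = 0 ≡ 0 (mod 7).
    Then x = 11 + 72·0 = 11, valid modulo lcm(72, 7) = 504: x ≡ 11 (mod 504).
  Combine with x ≡ 1 (mod 5); new modulus lcm = 2520.
    Write x = 11 + 504·t and substitute into x ≡ 1 (mod 5): 504·t ≡ 1 − 11 = -10 (mod 5).
    Reduce coefficients mod 5: 4·t ≡ 0 (mod 5).
    The inverse of 4 mod 5 is 4 (since 4·4 = 16 = 3·5 + 1), so t ≡ 4·0 = 0 ≡ 0 (mod 5).
    Then x = 11 + 504·0 = 11, valid modulo lcm(504, 5) = 2520: x ≡ 11 (mod 2520).
Verify against each original: 11 mod 9 = 2, 11 mod 8 = 3, 11 mod 7 = 4, 11 mod 5 = 1.

x ≡ 11 (mod 2520).


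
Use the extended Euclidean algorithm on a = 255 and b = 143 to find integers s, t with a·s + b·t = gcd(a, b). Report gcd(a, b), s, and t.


Euclidean algorithm on (255, 143) — divide until remainder is 0:
  255 = 1 · 143 + 112
  143 = 1 · 112 + 31
  112 = 3 · 31 + 19
  31 = 1 · 19 + 12
  19 = 1 · 12 + 7
  12 = 1 · 7 + 5
  7 = 1 · 5 + 2
  5 = 2 · 2 + 1
  2 = 2 · 1 + 0
gcd(255, 143) = 1.
Track Bezout coefficients alongside the remainders: start with r₀ = 255 = a·1 + b·0 (s = 1, t = 0) and r₁ = 143 = a·0 + b·1 (s = 0, t = 1); each new remainder r_{k+1} = r_{k-1} − q_k·r_k inherits s_{k+1} = s_{k-1} − q_k·s_k, t_{k+1} = t_{k-1} − q_k·t_k, so r_k = a·s_k + b·t_k at every step:
  q = 1: r = 112, s = 1 − 1·0 = 1, t = 0 − 1·1 = -1  (check: 255·1 + 143·(-1) = 112)
  q = 1: r = 31, s = 0 − 1·1 = -1, t = 1 − 1·(-1) = 2  (check: 255·(-1) + 143·2 = 31)
  q = 3: r = 19, s = 1 − 3·(-1) = 4, t = -1 − 3·2 = -7  (check: 255·4 + 143·(-7) = 19)
  q = 1: r = 12, s = -1 − 1·4 = -5, t = 2 − 1·(-7) = 9  (check: 255·(-5) + 143·9 = 12)
  q = 1: r = 7, s = 4 − 1·(-5) = 9, t = -7 − 1·9 = -16  (check: 255·9 + 143·(-16) = 7)
  q = 1: r = 5, s = -5 − 1·9 = -14, t = 9 − 1·(-16) = 25  (check: 255·(-14) + 143·25 = 5)
  q = 1: r = 2, s = 9 − 1·(-14) = 23, t = -16 − 1·25 = -41  (check: 255·23 + 143·(-41) = 2)
  q = 2: r = 1, s = -14 − 2·23 = -60, t = 25 − 2·(-41) = 107  (check: 255·(-60) + 143·107 = 1)
The row with r = 1 (the gcd) gives the Bezout coefficients s = -60, t = 107.
Result: 255 · (-60) + 143 · (107) = 1.

gcd(255, 143) = 1; s = -60, t = 107 (check: 255·(-60) + 143·107 = 1).


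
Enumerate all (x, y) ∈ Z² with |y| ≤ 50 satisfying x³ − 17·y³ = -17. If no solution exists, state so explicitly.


The equation is x³ - 17y³ = -17. For fixed y, x³ = 17·y³ − 17, so a solution requires the RHS to be a perfect cube.
Strategy: iterate y from -50 to 50, compute RHS = 17·y³ − 17, and check whether it is a (positive or negative) perfect cube.
Check small values of y:
  y = 0: RHS = -17 is not a perfect cube.
  y = 1: RHS = 0 = (0)³ ⇒ x = 0 works.
  y = -1: RHS = -34 is not a perfect cube.
  y = 2: RHS = 119 is not a perfect cube.
  y = -2: RHS = -153 is not a perfect cube.
  y = 3: RHS = 442 is not a perfect cube.
  y = -3: RHS = -476 is not a perfect cube.
Continuing the search up to |y| = 50 finds no further solutions beyond those listed.
Collected solutions: (0, 1).

Solutions (with |y| ≤ 50): (0, 1).


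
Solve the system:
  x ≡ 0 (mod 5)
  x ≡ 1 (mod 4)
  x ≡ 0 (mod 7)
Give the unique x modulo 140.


Moduli 5, 4, 7 are pairwise coprime; by CRT there is a unique solution modulo M = 5 · 4 · 7 = 140.
Solve pairwise, accumulating the modulus:
  Start with x ≡ 0 (mod 5).
  Combine with x ≡ 1 (mod 4): since gcd(5, 4) = 1, we get a unique residue mod 20.
    Write x = 0 + 5·t and substitute into x ≡ 1 (mod 4): 5·t ≡ 1 − 0 = 1 (mod 4).
    Reduce coefficients mod 4: 1·t ≡ 1 (mod 4).
    So t ≡ 1 (mod 4).
    Then x = 0 + 5·1 = 5, valid modulo lcm(5, 4) = 20: x ≡ 5 (mod 20).
  Combine with x ≡ 0 (mod 7): since gcd(20, 7) = 1, we get a unique residue mod 140.
    Write x = 5 + 20·t and substitute into x ≡ 0 (mod 7): 20·t ≡ 0 − 5 = -5 (mod 7).
    Reduce coefficients mod 7: 6·t ≡ 2 (mod 7).
    The inverse of 6 mod 7 is 6 (since 6·6 = 36 = 5·7 + 1), so t ≡ 6·2 = 12 ≡ 5 (mod 7).
    Then x = 5 + 20·5 = 105, valid modulo lcm(20, 7) = 140: x ≡ 105 (mod 140).
Verify: 105 mod 5 = 0 ✓, 105 mod 4 = 1 ✓, 105 mod 7 = 0 ✓.

x ≡ 105 (mod 140).


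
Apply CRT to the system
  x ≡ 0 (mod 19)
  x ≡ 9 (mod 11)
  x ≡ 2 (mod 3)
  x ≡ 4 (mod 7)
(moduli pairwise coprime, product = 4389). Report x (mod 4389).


Product of moduli M = 19 · 11 · 3 · 7 = 4389.
Merge one congruence at a time:
  Start: x ≡ 0 (mod 19).
  Combine with x ≡ 9 (mod 11); new modulus lcm = 209.
    Write x = 0 + 19·t and substitute into x ≡ 9 (mod 11): 19·t ≡ 9 − 0 = 9 (mod 11).
    Reduce coefficients mod 11: 8·t ≡ 9 (mod 11).
    The inverse of 8 mod 11 is 7 (since 8·7 = 56 = 5·11 + 1), so t ≡ 7·9 = 63 ≡ 8 (mod 11).
    Then x = 0 + 19·8 = 152, valid modulo lcm(19, 11) = 209: x ≡ 152 (mod 209).
  Combine with x ≡ 2 (mod 3); new modulus lcm = 627.
    Write x = 152 + 209·t and substitute into x ≡ 2 (mod 3): 209·t ≡ 2 − 152 = -150 (mod 3).
    Reduce coefficients mod 3: 2·t ≡ 0 (mod 3).
    The inverse of 2 mod 3 is 2 (since 2·2 = 4 = 1·3 + 1), so t ≡ 2·0 = 0 ≡ 0 (mod 3).
    Then x = 152 + 209·0 = 152, valid modulo lcm(209, 3) = 627: x ≡ 152 (mod 627).
  Combine with x ≡ 4 (mod 7); new modulus lcm = 4389.
    Write x = 152 + 627·t and substitute into x ≡ 4 (mod 7): 627·t ≡ 4 − 152 = -148 (mod 7).
    Reduce coefficients mod 7: 4·t ≡ 6 (mod 7).
    The inverse of 4 mod 7 is 2 (since 4·2 = 8 = 1·7 + 1), so t ≡ 2·6 = 12 ≡ 5 (mod 7).
    Then x = 152 + 627·5 = 3287, valid modulo lcm(627, 7) = 4389: x ≡ 3287 (mod 4389).
Verify against each original: 3287 mod 19 = 0, 3287 mod 11 = 9, 3287 mod 3 = 2, 3287 mod 7 = 4.

x ≡ 3287 (mod 4389).


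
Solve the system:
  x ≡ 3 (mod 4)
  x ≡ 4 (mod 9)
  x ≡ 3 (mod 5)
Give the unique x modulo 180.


Moduli 4, 9, 5 are pairwise coprime; by CRT there is a unique solution modulo M = 4 · 9 · 5 = 180.
Solve pairwise, accumulating the modulus:
  Start with x ≡ 3 (mod 4).
  Combine with x ≡ 4 (mod 9): since gcd(4, 9) = 1, we get a unique residue mod 36.
    Write x = 3 + 4·t and substitute into x ≡ 4 (mod 9): 4·t ≡ 4 − 3 = 1 (mod 9).
    The inverse of 4 mod 9 is 7 (since 4·7 = 28 = 3·9 + 1), so t ≡ 7·1 = 7 ≡ 7 (mod 9).
    Then x = 3 + 4·7 = 31, valid modulo lcm(4, 9) = 36: x ≡ 31 (mod 36).
  Combine with x ≡ 3 (mod 5): since gcd(36, 5) = 1, we get a unique residue mod 180.
    Write x = 31 + 36·t and substitute into x ≡ 3 (mod 5): 36·t ≡ 3 − 31 = -28 (mod 5).
    Reduce coefficients mod 5: 1·t ≡ 2 (mod 5).
    So t ≡ 2 (mod 5).
    Then x = 31 + 36·2 = 103, valid modulo lcm(36, 5) = 180: x ≡ 103 (mod 180).
Verify: 103 mod 4 = 3 ✓, 103 mod 9 = 4 ✓, 103 mod 5 = 3 ✓.

x ≡ 103 (mod 180).


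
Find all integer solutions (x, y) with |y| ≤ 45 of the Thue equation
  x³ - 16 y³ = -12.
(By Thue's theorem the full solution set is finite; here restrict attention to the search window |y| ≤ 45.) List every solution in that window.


The equation is x³ - 16y³ = -12. For fixed y, x³ = 16·y³ − 12, so a solution requires the RHS to be a perfect cube.
Strategy: iterate y from -45 to 45, compute RHS = 16·y³ − 12, and check whether it is a (positive or negative) perfect cube.
Check small values of y:
  y = 0: RHS = -12 is not a perfect cube.
  y = 1: RHS = 4 is not a perfect cube.
  y = -1: RHS = -28 is not a perfect cube.
  y = 2: RHS = 116 is not a perfect cube.
  y = -2: RHS = -140 is not a perfect cube.
  y = 3: RHS = 420 is not a perfect cube.
  y = -3: RHS = -444 is not a perfect cube.
Continuing the search up to |y| = 45 finds no solutions either.
No (x, y) in the scanned range satisfies the equation.

No integer solutions with |y| ≤ 45.


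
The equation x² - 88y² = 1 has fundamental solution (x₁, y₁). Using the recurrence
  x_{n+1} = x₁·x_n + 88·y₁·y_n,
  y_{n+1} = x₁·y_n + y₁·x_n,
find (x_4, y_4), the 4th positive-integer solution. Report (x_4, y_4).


Step 1: Find the fundamental solution (x₁, y₁) of x² - 88y² = 1.
  Expand √88 as a continued fraction. a₀ = ⌊√88⌋ = 9; iterate m_{k+1} = d_k·a_k − m_k, d_{k+1} = (88 − m_{k+1}²)/d_k, a_{k+1} = ⌊(a₀ + m_{k+1})/d_{k+1}⌋ (starting m₀ = 0, d₀ = 1), with convergents p_k = a_k·p_{k-1} + p_{k-2}, q_k = a_k·q_{k-1} + q_{k-2} (p₋₁ = 1, q₋₁ = 0):
  k = 0: a₀ = 9; p₀/q₀ = 9/1; p₀² − 88·q₀² = 81 − 88 = -7.
  k = 1: m = 9, d = 7, a = ⌊(9 + 9)/7⌋ = 2; p/q = (2·9 + 1)/(2·1 + 0) = 19/2; p² − 88·q² = 361 − 352 = 9.
  k = 2: m = 5, d = 9, a = ⌊(9 + 5)/9⌋ = 1; p/q = (1·19 + 9)/(1·2 + 1) = 28/3; p² − 88·q² = 784 − 792 = -8.
  k = 3: m = 4, d = 8, a = ⌊(9 + 4)/8⌋ = 1; p/q = (1·28 + 19)/(1·3 + 2) = 47/5; p² − 88·q² = 2209 − 2200 = 9.
  k = 4: m = 4, d = 9, a = ⌊(9 + 4)/9⌋ = 1; p/q = (1·47 + 28)/(1·5 + 3) = 75/8; p² − 88·q² = 5625 − 5632 = -7.
  k = 5: m = 5, d = 7, a = ⌊(9 + 5)/7⌋ = 2; p/q = (2·75 + 47)/(2·8 + 5) = 197/21; p² − 88·q² = 38809 − 38808 = 1.
  The first convergent with p² − 88·q² = 1 gives the fundamental solution (x₁, y₁) = (197, 21).
Step 2: Apply the recurrence (x_{n+1}, y_{n+1}) = (x₁x_n + 88y₁y_n, x₁y_n + y₁x_n) repeatedly.
  From (x_1, y_1) = (197, 21): x_2 = 197·197 + 88·21·21 = 77617; y_2 = 197·21 + 21·197 = 8274.
  From (x_2, y_2) = (77617, 8274): x_3 = 197·77617 + 88·21·8274 = 30580901; y_3 = 197·8274 + 21·77617 = 3259935.
  From (x_3, y_3) = (30580901, 3259935): x_4 = 197·30580901 + 88·21·3259935 = 12048797377; y_4 = 197·3259935 + 21·30580901 = 1284406116.
Step 3: Verify x_4² - 88·y_4² = 145173518232002080129 - 145173518232002080128 = 1 (should be 1). ✓

(x_1, y_1) = (197, 21); (x_4, y_4) = (12048797377, 1284406116).


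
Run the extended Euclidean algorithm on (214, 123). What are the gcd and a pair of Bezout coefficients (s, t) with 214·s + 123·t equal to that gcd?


Euclidean algorithm on (214, 123) — divide until remainder is 0:
  214 = 1 · 123 + 91
  123 = 1 · 91 + 32
  91 = 2 · 32 + 27
  32 = 1 · 27 + 5
  27 = 5 · 5 + 2
  5 = 2 · 2 + 1
  2 = 2 · 1 + 0
gcd(214, 123) = 1.
Track Bezout coefficients alongside the remainders: start with r₀ = 214 = a·1 + b·0 (s = 1, t = 0) and r₁ = 123 = a·0 + b·1 (s = 0, t = 1); each new remainder r_{k+1} = r_{k-1} − q_k·r_k inherits s_{k+1} = s_{k-1} − q_k·s_k, t_{k+1} = t_{k-1} − q_k·t_k, so r_k = a·s_k + b·t_k at every step:
  q = 1: r = 91, s = 1 − 1·0 = 1, t = 0 − 1·1 = -1  (check: 214·1 + 123·(-1) = 91)
  q = 1: r = 32, s = 0 − 1·1 = -1, t = 1 − 1·(-1) = 2  (check: 214·(-1) + 123·2 = 32)
  q = 2: r = 27, s = 1 − 2·(-1) = 3, t = -1 − 2·2 = -5  (check: 214·3 + 123·(-5) = 27)
  q = 1: r = 5, s = -1 − 1·3 = -4, t = 2 − 1·(-5) = 7  (check: 214·(-4) + 123·7 = 5)
  q = 5: r = 2, s = 3 − 5·(-4) = 23, t = -5 − 5·7 = -40  (check: 214·23 + 123·(-40) = 2)
  q = 2: r = 1, s = -4 − 2·23 = -50, t = 7 − 2·(-40) = 87  (check: 214·(-50) + 123·87 = 1)
The row with r = 1 (the gcd) gives the Bezout coefficients s = -50, t = 87.
Result: 214 · (-50) + 123 · (87) = 1.

gcd(214, 123) = 1; s = -50, t = 87 (check: 214·(-50) + 123·87 = 1).


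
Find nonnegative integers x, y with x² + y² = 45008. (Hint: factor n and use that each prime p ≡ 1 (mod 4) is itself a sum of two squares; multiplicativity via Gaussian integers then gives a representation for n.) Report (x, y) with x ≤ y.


Step 1: Factor n = 45008 = 2^4 · 29 · 97.
Step 2: Check the mod-4 condition on each prime factor: 2 = 2 (special); 29 ≡ 1 (mod 4), exponent 1; 97 ≡ 1 (mod 4), exponent 1.
All primes ≡ 3 (mod 4) appear to even exponent (or don't appear), so by the two-squares theorem n IS expressible as a sum of two squares.
Step 3: Build a representation. Group n = k² · m with k = 4 and m = 29 · 97 = 2813 (a product of primes ≡ 1 (mod 4)); a representation of m scales to one of n via (k·x)² + (k·y)² = k²(x² + y²). Each prime p ≡ 1 (mod 4) is itself a sum of two squares; find a² by testing p − a² for a perfect square:
  29: 29 − 1² = 28, 29 − 2² = 25 = 5² ⇒ 29 = 2² + 5².
  97: 97 − 1² = 96, 97 − 2² = 93, 97 − 3² = 88, 97 − 4² = 81 = 9² ⇒ 97 = 4² + 9².
  Combine using the Brahmagupta–Fibonacci identity (a² + b²)(c² + d²) = (ac − bd)² + (ad + bc)² = (ac + bd)² + (ad − bc)²:
  29 · 97 = 2813: from (2² + 5²)(4² + 9²), take (2·4 − 5·9, 2·9 + 5·4) = (8 − 45, 18 + 20) = (-37, 38); dropping signs (only squares matter) gives (37, 38); check 37² + 38² = 1369 + 1444 = 2813 ✓.
  Scale by k = 4: (4·37, 4·38) = (148, 152).
Step 4: Order so x ≤ y and verify: 148² + 152² = 21904 + 23104 = 45008 = n. ✓

n = 45008 = 148² + 152² (one valid representation with x ≤ y).


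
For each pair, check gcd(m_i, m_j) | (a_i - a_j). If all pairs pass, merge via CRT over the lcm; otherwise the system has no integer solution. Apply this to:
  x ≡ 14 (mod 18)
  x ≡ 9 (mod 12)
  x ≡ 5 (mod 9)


Moduli 18, 12, 9 are not pairwise coprime, so CRT works modulo lcm(m_i) when all pairwise compatibility conditions hold.
Pairwise compatibility: gcd(m_i, m_j) must divide a_i - a_j for every pair.
Merge one congruence at a time:
  Start: x ≡ 14 (mod 18).
  Combine with x ≡ 9 (mod 12): gcd(18, 12) = 6, and 9 - 14 = -5 is NOT divisible by 6.
    ⇒ system is inconsistent (no integer solution).

No solution (the system is inconsistent).


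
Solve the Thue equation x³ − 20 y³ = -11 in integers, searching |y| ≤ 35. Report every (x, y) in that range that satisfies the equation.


The equation is x³ - 20y³ = -11. For fixed y, x³ = 20·y³ − 11, so a solution requires the RHS to be a perfect cube.
Strategy: iterate y from -35 to 35, compute RHS = 20·y³ − 11, and check whether it is a (positive or negative) perfect cube.
Check small values of y:
  y = 0: RHS = -11 is not a perfect cube.
  y = 1: RHS = 9 is not a perfect cube.
  y = -1: RHS = -31 is not a perfect cube.
  y = 2: RHS = 149 is not a perfect cube.
  y = -2: RHS = -171 is not a perfect cube.
  y = 3: RHS = 529 is not a perfect cube.
  y = -3: RHS = -551 is not a perfect cube.
Continuing the search up to |y| = 35 finds no solutions either.
No (x, y) in the scanned range satisfies the equation.

No integer solutions with |y| ≤ 35.


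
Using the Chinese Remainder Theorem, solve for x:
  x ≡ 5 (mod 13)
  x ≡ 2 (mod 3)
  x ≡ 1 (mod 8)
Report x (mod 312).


Moduli 13, 3, 8 are pairwise coprime; by CRT there is a unique solution modulo M = 13 · 3 · 8 = 312.
Solve pairwise, accumulating the modulus:
  Start with x ≡ 5 (mod 13).
  Combine with x ≡ 2 (mod 3): since gcd(13, 3) = 1, we get a unique residue mod 39.
    Write x = 5 + 13·t and substitute into x ≡ 2 (mod 3): 13·t ≡ 2 − 5 = -3 (mod 3).
    Reduce coefficients mod 3: 1·t ≡ 0 (mod 3).
    So t ≡ 0 (mod 3).
    Then x = 5 + 13·0 = 5, valid modulo lcm(13, 3) = 39: x ≡ 5 (mod 39).
  Combine with x ≡ 1 (mod 8): since gcd(39, 8) = 1, we get a unique residue mod 312.
    Write x = 5 + 39·t and substitute into x ≡ 1 (mod 8): 39·t ≡ 1 − 5 = -4 (mod 8).
    Reduce coefficients mod 8: 7·t ≡ 4 (mod 8).
    The inverse of 7 mod 8 is 7 (since 7·7 = 49 = 6·8 + 1), so t ≡ 7·4 = 28 ≡ 4 (mod 8).
    Then x = 5 + 39·4 = 161, valid modulo lcm(39, 8) = 312: x ≡ 161 (mod 312).
Verify: 161 mod 13 = 5 ✓, 161 mod 3 = 2 ✓, 161 mod 8 = 1 ✓.

x ≡ 161 (mod 312).


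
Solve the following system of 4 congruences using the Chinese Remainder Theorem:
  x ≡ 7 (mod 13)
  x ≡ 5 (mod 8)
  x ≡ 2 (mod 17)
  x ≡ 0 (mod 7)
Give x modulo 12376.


Product of moduli M = 13 · 8 · 17 · 7 = 12376.
Merge one congruence at a time:
  Start: x ≡ 7 (mod 13).
  Combine with x ≡ 5 (mod 8); new modulus lcm = 104.
    Write x = 7 + 13·t and substitute into x ≡ 5 (mod 8): 13·t ≡ 5 − 7 = -2 (mod 8).
    Reduce coefficients mod 8: 5·t ≡ 6 (mod 8).
    The inverse of 5 mod 8 is 5 (since 5·5 = 25 = 3·8 + 1), so t ≡ 5·6 = 30 ≡ 6 (mod 8).
    Then x = 7 + 13·6 = 85, valid modulo lcm(13, 8) = 104: x ≡ 85 (mod 104).
  Combine with x ≡ 2 (mod 17); new modulus lcm = 1768.
    Write x = 85 + 104·t and substitute into x ≡ 2 (mod 17): 104·t ≡ 2 − 85 = -83 (mod 17).
    Reduce coefficients mod 17: 2·t ≡ 2 (mod 17).
    The inverse of 2 mod 17 is 9 (since 2·9 = 18 = 1·17 + 1), so t ≡ 9·2 = 18 ≡ 1 (mod 17).
    Then x = 85 + 104·1 = 189, valid modulo lcm(104, 17) = 1768: x ≡ 189 (mod 1768).
  Combine with x ≡ 0 (mod 7); new modulus lcm = 12376.
    Write x = 189 + 1768·t and substitute into x ≡ 0 (mod 7): 1768·t ≡ 0 − 189 = -189 (mod 7).
    Reduce coefficients mod 7: 4·t ≡ 0 (mod 7).
    The inverse of 4 mod 7 is 2 (since 4·2 = 8 = 1·7 + 1), so t ≡ 2·0 = 0 ≡ 0 (mod 7).
    Then x = 189 + 1768·0 = 189, valid modulo lcm(1768, 7) = 12376: x ≡ 189 (mod 12376).
Verify against each original: 189 mod 13 = 7, 189 mod 8 = 5, 189 mod 17 = 2, 189 mod 7 = 0.

x ≡ 189 (mod 12376).
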